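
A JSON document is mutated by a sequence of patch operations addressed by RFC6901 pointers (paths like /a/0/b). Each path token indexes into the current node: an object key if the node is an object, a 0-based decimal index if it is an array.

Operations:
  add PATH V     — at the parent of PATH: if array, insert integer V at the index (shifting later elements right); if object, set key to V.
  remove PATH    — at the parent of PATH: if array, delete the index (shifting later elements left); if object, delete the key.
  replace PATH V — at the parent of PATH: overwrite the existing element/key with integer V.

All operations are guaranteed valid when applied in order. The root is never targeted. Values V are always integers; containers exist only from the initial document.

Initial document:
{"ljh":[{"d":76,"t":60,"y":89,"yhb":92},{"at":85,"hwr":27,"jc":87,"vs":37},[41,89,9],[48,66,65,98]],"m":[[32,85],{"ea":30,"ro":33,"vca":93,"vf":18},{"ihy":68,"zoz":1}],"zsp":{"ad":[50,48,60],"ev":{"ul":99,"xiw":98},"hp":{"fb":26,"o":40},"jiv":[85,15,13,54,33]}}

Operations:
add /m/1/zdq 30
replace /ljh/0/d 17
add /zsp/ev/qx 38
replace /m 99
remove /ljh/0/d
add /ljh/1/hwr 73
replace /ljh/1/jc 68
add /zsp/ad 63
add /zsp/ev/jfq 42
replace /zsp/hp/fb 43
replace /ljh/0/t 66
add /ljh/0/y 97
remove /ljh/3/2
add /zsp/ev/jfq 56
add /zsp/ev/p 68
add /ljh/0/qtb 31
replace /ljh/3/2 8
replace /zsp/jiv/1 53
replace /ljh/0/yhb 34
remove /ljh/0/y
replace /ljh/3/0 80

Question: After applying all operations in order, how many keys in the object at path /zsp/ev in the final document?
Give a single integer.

Answer: 5

Derivation:
After op 1 (add /m/1/zdq 30): {"ljh":[{"d":76,"t":60,"y":89,"yhb":92},{"at":85,"hwr":27,"jc":87,"vs":37},[41,89,9],[48,66,65,98]],"m":[[32,85],{"ea":30,"ro":33,"vca":93,"vf":18,"zdq":30},{"ihy":68,"zoz":1}],"zsp":{"ad":[50,48,60],"ev":{"ul":99,"xiw":98},"hp":{"fb":26,"o":40},"jiv":[85,15,13,54,33]}}
After op 2 (replace /ljh/0/d 17): {"ljh":[{"d":17,"t":60,"y":89,"yhb":92},{"at":85,"hwr":27,"jc":87,"vs":37},[41,89,9],[48,66,65,98]],"m":[[32,85],{"ea":30,"ro":33,"vca":93,"vf":18,"zdq":30},{"ihy":68,"zoz":1}],"zsp":{"ad":[50,48,60],"ev":{"ul":99,"xiw":98},"hp":{"fb":26,"o":40},"jiv":[85,15,13,54,33]}}
After op 3 (add /zsp/ev/qx 38): {"ljh":[{"d":17,"t":60,"y":89,"yhb":92},{"at":85,"hwr":27,"jc":87,"vs":37},[41,89,9],[48,66,65,98]],"m":[[32,85],{"ea":30,"ro":33,"vca":93,"vf":18,"zdq":30},{"ihy":68,"zoz":1}],"zsp":{"ad":[50,48,60],"ev":{"qx":38,"ul":99,"xiw":98},"hp":{"fb":26,"o":40},"jiv":[85,15,13,54,33]}}
After op 4 (replace /m 99): {"ljh":[{"d":17,"t":60,"y":89,"yhb":92},{"at":85,"hwr":27,"jc":87,"vs":37},[41,89,9],[48,66,65,98]],"m":99,"zsp":{"ad":[50,48,60],"ev":{"qx":38,"ul":99,"xiw":98},"hp":{"fb":26,"o":40},"jiv":[85,15,13,54,33]}}
After op 5 (remove /ljh/0/d): {"ljh":[{"t":60,"y":89,"yhb":92},{"at":85,"hwr":27,"jc":87,"vs":37},[41,89,9],[48,66,65,98]],"m":99,"zsp":{"ad":[50,48,60],"ev":{"qx":38,"ul":99,"xiw":98},"hp":{"fb":26,"o":40},"jiv":[85,15,13,54,33]}}
After op 6 (add /ljh/1/hwr 73): {"ljh":[{"t":60,"y":89,"yhb":92},{"at":85,"hwr":73,"jc":87,"vs":37},[41,89,9],[48,66,65,98]],"m":99,"zsp":{"ad":[50,48,60],"ev":{"qx":38,"ul":99,"xiw":98},"hp":{"fb":26,"o":40},"jiv":[85,15,13,54,33]}}
After op 7 (replace /ljh/1/jc 68): {"ljh":[{"t":60,"y":89,"yhb":92},{"at":85,"hwr":73,"jc":68,"vs":37},[41,89,9],[48,66,65,98]],"m":99,"zsp":{"ad":[50,48,60],"ev":{"qx":38,"ul":99,"xiw":98},"hp":{"fb":26,"o":40},"jiv":[85,15,13,54,33]}}
After op 8 (add /zsp/ad 63): {"ljh":[{"t":60,"y":89,"yhb":92},{"at":85,"hwr":73,"jc":68,"vs":37},[41,89,9],[48,66,65,98]],"m":99,"zsp":{"ad":63,"ev":{"qx":38,"ul":99,"xiw":98},"hp":{"fb":26,"o":40},"jiv":[85,15,13,54,33]}}
After op 9 (add /zsp/ev/jfq 42): {"ljh":[{"t":60,"y":89,"yhb":92},{"at":85,"hwr":73,"jc":68,"vs":37},[41,89,9],[48,66,65,98]],"m":99,"zsp":{"ad":63,"ev":{"jfq":42,"qx":38,"ul":99,"xiw":98},"hp":{"fb":26,"o":40},"jiv":[85,15,13,54,33]}}
After op 10 (replace /zsp/hp/fb 43): {"ljh":[{"t":60,"y":89,"yhb":92},{"at":85,"hwr":73,"jc":68,"vs":37},[41,89,9],[48,66,65,98]],"m":99,"zsp":{"ad":63,"ev":{"jfq":42,"qx":38,"ul":99,"xiw":98},"hp":{"fb":43,"o":40},"jiv":[85,15,13,54,33]}}
After op 11 (replace /ljh/0/t 66): {"ljh":[{"t":66,"y":89,"yhb":92},{"at":85,"hwr":73,"jc":68,"vs":37},[41,89,9],[48,66,65,98]],"m":99,"zsp":{"ad":63,"ev":{"jfq":42,"qx":38,"ul":99,"xiw":98},"hp":{"fb":43,"o":40},"jiv":[85,15,13,54,33]}}
After op 12 (add /ljh/0/y 97): {"ljh":[{"t":66,"y":97,"yhb":92},{"at":85,"hwr":73,"jc":68,"vs":37},[41,89,9],[48,66,65,98]],"m":99,"zsp":{"ad":63,"ev":{"jfq":42,"qx":38,"ul":99,"xiw":98},"hp":{"fb":43,"o":40},"jiv":[85,15,13,54,33]}}
After op 13 (remove /ljh/3/2): {"ljh":[{"t":66,"y":97,"yhb":92},{"at":85,"hwr":73,"jc":68,"vs":37},[41,89,9],[48,66,98]],"m":99,"zsp":{"ad":63,"ev":{"jfq":42,"qx":38,"ul":99,"xiw":98},"hp":{"fb":43,"o":40},"jiv":[85,15,13,54,33]}}
After op 14 (add /zsp/ev/jfq 56): {"ljh":[{"t":66,"y":97,"yhb":92},{"at":85,"hwr":73,"jc":68,"vs":37},[41,89,9],[48,66,98]],"m":99,"zsp":{"ad":63,"ev":{"jfq":56,"qx":38,"ul":99,"xiw":98},"hp":{"fb":43,"o":40},"jiv":[85,15,13,54,33]}}
After op 15 (add /zsp/ev/p 68): {"ljh":[{"t":66,"y":97,"yhb":92},{"at":85,"hwr":73,"jc":68,"vs":37},[41,89,9],[48,66,98]],"m":99,"zsp":{"ad":63,"ev":{"jfq":56,"p":68,"qx":38,"ul":99,"xiw":98},"hp":{"fb":43,"o":40},"jiv":[85,15,13,54,33]}}
After op 16 (add /ljh/0/qtb 31): {"ljh":[{"qtb":31,"t":66,"y":97,"yhb":92},{"at":85,"hwr":73,"jc":68,"vs":37},[41,89,9],[48,66,98]],"m":99,"zsp":{"ad":63,"ev":{"jfq":56,"p":68,"qx":38,"ul":99,"xiw":98},"hp":{"fb":43,"o":40},"jiv":[85,15,13,54,33]}}
After op 17 (replace /ljh/3/2 8): {"ljh":[{"qtb":31,"t":66,"y":97,"yhb":92},{"at":85,"hwr":73,"jc":68,"vs":37},[41,89,9],[48,66,8]],"m":99,"zsp":{"ad":63,"ev":{"jfq":56,"p":68,"qx":38,"ul":99,"xiw":98},"hp":{"fb":43,"o":40},"jiv":[85,15,13,54,33]}}
After op 18 (replace /zsp/jiv/1 53): {"ljh":[{"qtb":31,"t":66,"y":97,"yhb":92},{"at":85,"hwr":73,"jc":68,"vs":37},[41,89,9],[48,66,8]],"m":99,"zsp":{"ad":63,"ev":{"jfq":56,"p":68,"qx":38,"ul":99,"xiw":98},"hp":{"fb":43,"o":40},"jiv":[85,53,13,54,33]}}
After op 19 (replace /ljh/0/yhb 34): {"ljh":[{"qtb":31,"t":66,"y":97,"yhb":34},{"at":85,"hwr":73,"jc":68,"vs":37},[41,89,9],[48,66,8]],"m":99,"zsp":{"ad":63,"ev":{"jfq":56,"p":68,"qx":38,"ul":99,"xiw":98},"hp":{"fb":43,"o":40},"jiv":[85,53,13,54,33]}}
After op 20 (remove /ljh/0/y): {"ljh":[{"qtb":31,"t":66,"yhb":34},{"at":85,"hwr":73,"jc":68,"vs":37},[41,89,9],[48,66,8]],"m":99,"zsp":{"ad":63,"ev":{"jfq":56,"p":68,"qx":38,"ul":99,"xiw":98},"hp":{"fb":43,"o":40},"jiv":[85,53,13,54,33]}}
After op 21 (replace /ljh/3/0 80): {"ljh":[{"qtb":31,"t":66,"yhb":34},{"at":85,"hwr":73,"jc":68,"vs":37},[41,89,9],[80,66,8]],"m":99,"zsp":{"ad":63,"ev":{"jfq":56,"p":68,"qx":38,"ul":99,"xiw":98},"hp":{"fb":43,"o":40},"jiv":[85,53,13,54,33]}}
Size at path /zsp/ev: 5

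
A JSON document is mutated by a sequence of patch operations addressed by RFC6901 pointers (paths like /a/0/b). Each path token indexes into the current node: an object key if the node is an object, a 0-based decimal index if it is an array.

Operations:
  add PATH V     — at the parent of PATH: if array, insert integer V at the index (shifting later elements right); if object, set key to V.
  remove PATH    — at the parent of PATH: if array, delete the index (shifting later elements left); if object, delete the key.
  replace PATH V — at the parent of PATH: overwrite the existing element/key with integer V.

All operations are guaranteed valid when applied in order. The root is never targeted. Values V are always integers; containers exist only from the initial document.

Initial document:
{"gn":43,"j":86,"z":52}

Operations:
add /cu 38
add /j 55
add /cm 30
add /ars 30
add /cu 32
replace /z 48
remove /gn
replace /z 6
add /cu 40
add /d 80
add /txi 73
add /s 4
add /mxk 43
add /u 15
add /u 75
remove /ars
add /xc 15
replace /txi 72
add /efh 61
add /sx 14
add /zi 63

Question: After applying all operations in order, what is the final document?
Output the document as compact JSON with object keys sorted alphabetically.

After op 1 (add /cu 38): {"cu":38,"gn":43,"j":86,"z":52}
After op 2 (add /j 55): {"cu":38,"gn":43,"j":55,"z":52}
After op 3 (add /cm 30): {"cm":30,"cu":38,"gn":43,"j":55,"z":52}
After op 4 (add /ars 30): {"ars":30,"cm":30,"cu":38,"gn":43,"j":55,"z":52}
After op 5 (add /cu 32): {"ars":30,"cm":30,"cu":32,"gn":43,"j":55,"z":52}
After op 6 (replace /z 48): {"ars":30,"cm":30,"cu":32,"gn":43,"j":55,"z":48}
After op 7 (remove /gn): {"ars":30,"cm":30,"cu":32,"j":55,"z":48}
After op 8 (replace /z 6): {"ars":30,"cm":30,"cu":32,"j":55,"z":6}
After op 9 (add /cu 40): {"ars":30,"cm":30,"cu":40,"j":55,"z":6}
After op 10 (add /d 80): {"ars":30,"cm":30,"cu":40,"d":80,"j":55,"z":6}
After op 11 (add /txi 73): {"ars":30,"cm":30,"cu":40,"d":80,"j":55,"txi":73,"z":6}
After op 12 (add /s 4): {"ars":30,"cm":30,"cu":40,"d":80,"j":55,"s":4,"txi":73,"z":6}
After op 13 (add /mxk 43): {"ars":30,"cm":30,"cu":40,"d":80,"j":55,"mxk":43,"s":4,"txi":73,"z":6}
After op 14 (add /u 15): {"ars":30,"cm":30,"cu":40,"d":80,"j":55,"mxk":43,"s":4,"txi":73,"u":15,"z":6}
After op 15 (add /u 75): {"ars":30,"cm":30,"cu":40,"d":80,"j":55,"mxk":43,"s":4,"txi":73,"u":75,"z":6}
After op 16 (remove /ars): {"cm":30,"cu":40,"d":80,"j":55,"mxk":43,"s":4,"txi":73,"u":75,"z":6}
After op 17 (add /xc 15): {"cm":30,"cu":40,"d":80,"j":55,"mxk":43,"s":4,"txi":73,"u":75,"xc":15,"z":6}
After op 18 (replace /txi 72): {"cm":30,"cu":40,"d":80,"j":55,"mxk":43,"s":4,"txi":72,"u":75,"xc":15,"z":6}
After op 19 (add /efh 61): {"cm":30,"cu":40,"d":80,"efh":61,"j":55,"mxk":43,"s":4,"txi":72,"u":75,"xc":15,"z":6}
After op 20 (add /sx 14): {"cm":30,"cu":40,"d":80,"efh":61,"j":55,"mxk":43,"s":4,"sx":14,"txi":72,"u":75,"xc":15,"z":6}
After op 21 (add /zi 63): {"cm":30,"cu":40,"d":80,"efh":61,"j":55,"mxk":43,"s":4,"sx":14,"txi":72,"u":75,"xc":15,"z":6,"zi":63}

Answer: {"cm":30,"cu":40,"d":80,"efh":61,"j":55,"mxk":43,"s":4,"sx":14,"txi":72,"u":75,"xc":15,"z":6,"zi":63}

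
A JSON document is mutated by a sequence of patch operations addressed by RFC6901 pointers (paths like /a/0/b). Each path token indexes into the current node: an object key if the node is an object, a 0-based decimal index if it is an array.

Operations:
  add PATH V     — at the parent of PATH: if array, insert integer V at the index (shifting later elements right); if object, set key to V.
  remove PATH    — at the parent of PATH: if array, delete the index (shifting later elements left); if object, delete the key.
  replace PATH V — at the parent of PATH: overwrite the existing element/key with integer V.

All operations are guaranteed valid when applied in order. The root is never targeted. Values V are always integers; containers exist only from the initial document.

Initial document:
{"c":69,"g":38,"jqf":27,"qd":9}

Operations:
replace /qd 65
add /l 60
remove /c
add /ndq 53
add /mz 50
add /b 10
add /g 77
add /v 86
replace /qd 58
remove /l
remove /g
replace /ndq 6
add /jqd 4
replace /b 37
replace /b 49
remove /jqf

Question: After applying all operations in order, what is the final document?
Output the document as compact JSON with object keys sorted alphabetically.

After op 1 (replace /qd 65): {"c":69,"g":38,"jqf":27,"qd":65}
After op 2 (add /l 60): {"c":69,"g":38,"jqf":27,"l":60,"qd":65}
After op 3 (remove /c): {"g":38,"jqf":27,"l":60,"qd":65}
After op 4 (add /ndq 53): {"g":38,"jqf":27,"l":60,"ndq":53,"qd":65}
After op 5 (add /mz 50): {"g":38,"jqf":27,"l":60,"mz":50,"ndq":53,"qd":65}
After op 6 (add /b 10): {"b":10,"g":38,"jqf":27,"l":60,"mz":50,"ndq":53,"qd":65}
After op 7 (add /g 77): {"b":10,"g":77,"jqf":27,"l":60,"mz":50,"ndq":53,"qd":65}
After op 8 (add /v 86): {"b":10,"g":77,"jqf":27,"l":60,"mz":50,"ndq":53,"qd":65,"v":86}
After op 9 (replace /qd 58): {"b":10,"g":77,"jqf":27,"l":60,"mz":50,"ndq":53,"qd":58,"v":86}
After op 10 (remove /l): {"b":10,"g":77,"jqf":27,"mz":50,"ndq":53,"qd":58,"v":86}
After op 11 (remove /g): {"b":10,"jqf":27,"mz":50,"ndq":53,"qd":58,"v":86}
After op 12 (replace /ndq 6): {"b":10,"jqf":27,"mz":50,"ndq":6,"qd":58,"v":86}
After op 13 (add /jqd 4): {"b":10,"jqd":4,"jqf":27,"mz":50,"ndq":6,"qd":58,"v":86}
After op 14 (replace /b 37): {"b":37,"jqd":4,"jqf":27,"mz":50,"ndq":6,"qd":58,"v":86}
After op 15 (replace /b 49): {"b":49,"jqd":4,"jqf":27,"mz":50,"ndq":6,"qd":58,"v":86}
After op 16 (remove /jqf): {"b":49,"jqd":4,"mz":50,"ndq":6,"qd":58,"v":86}

Answer: {"b":49,"jqd":4,"mz":50,"ndq":6,"qd":58,"v":86}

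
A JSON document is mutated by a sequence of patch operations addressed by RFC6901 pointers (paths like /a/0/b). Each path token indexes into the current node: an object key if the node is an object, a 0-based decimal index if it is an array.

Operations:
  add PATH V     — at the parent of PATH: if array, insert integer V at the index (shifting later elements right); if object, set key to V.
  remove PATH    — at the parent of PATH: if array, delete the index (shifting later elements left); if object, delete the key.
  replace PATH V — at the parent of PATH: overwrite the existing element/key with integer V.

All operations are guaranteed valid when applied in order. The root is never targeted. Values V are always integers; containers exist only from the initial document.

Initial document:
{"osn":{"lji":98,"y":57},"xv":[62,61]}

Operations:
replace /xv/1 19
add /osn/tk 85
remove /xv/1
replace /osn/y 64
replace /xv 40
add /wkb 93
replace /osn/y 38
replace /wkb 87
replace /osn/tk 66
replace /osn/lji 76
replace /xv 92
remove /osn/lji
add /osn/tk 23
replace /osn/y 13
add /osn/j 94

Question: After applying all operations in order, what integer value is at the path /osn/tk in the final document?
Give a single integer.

Answer: 23

Derivation:
After op 1 (replace /xv/1 19): {"osn":{"lji":98,"y":57},"xv":[62,19]}
After op 2 (add /osn/tk 85): {"osn":{"lji":98,"tk":85,"y":57},"xv":[62,19]}
After op 3 (remove /xv/1): {"osn":{"lji":98,"tk":85,"y":57},"xv":[62]}
After op 4 (replace /osn/y 64): {"osn":{"lji":98,"tk":85,"y":64},"xv":[62]}
After op 5 (replace /xv 40): {"osn":{"lji":98,"tk":85,"y":64},"xv":40}
After op 6 (add /wkb 93): {"osn":{"lji":98,"tk":85,"y":64},"wkb":93,"xv":40}
After op 7 (replace /osn/y 38): {"osn":{"lji":98,"tk":85,"y":38},"wkb":93,"xv":40}
After op 8 (replace /wkb 87): {"osn":{"lji":98,"tk":85,"y":38},"wkb":87,"xv":40}
After op 9 (replace /osn/tk 66): {"osn":{"lji":98,"tk":66,"y":38},"wkb":87,"xv":40}
After op 10 (replace /osn/lji 76): {"osn":{"lji":76,"tk":66,"y":38},"wkb":87,"xv":40}
After op 11 (replace /xv 92): {"osn":{"lji":76,"tk":66,"y":38},"wkb":87,"xv":92}
After op 12 (remove /osn/lji): {"osn":{"tk":66,"y":38},"wkb":87,"xv":92}
After op 13 (add /osn/tk 23): {"osn":{"tk":23,"y":38},"wkb":87,"xv":92}
After op 14 (replace /osn/y 13): {"osn":{"tk":23,"y":13},"wkb":87,"xv":92}
After op 15 (add /osn/j 94): {"osn":{"j":94,"tk":23,"y":13},"wkb":87,"xv":92}
Value at /osn/tk: 23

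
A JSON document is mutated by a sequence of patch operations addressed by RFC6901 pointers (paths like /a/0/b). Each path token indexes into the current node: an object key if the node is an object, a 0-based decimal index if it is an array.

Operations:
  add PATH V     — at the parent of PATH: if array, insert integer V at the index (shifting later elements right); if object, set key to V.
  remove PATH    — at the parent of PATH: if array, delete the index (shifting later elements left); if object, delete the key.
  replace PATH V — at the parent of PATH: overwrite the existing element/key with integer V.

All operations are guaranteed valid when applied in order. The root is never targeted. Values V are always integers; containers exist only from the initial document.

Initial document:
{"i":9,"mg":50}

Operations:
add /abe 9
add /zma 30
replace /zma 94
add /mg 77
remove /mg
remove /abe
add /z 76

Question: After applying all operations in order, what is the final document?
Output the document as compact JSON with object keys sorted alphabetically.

After op 1 (add /abe 9): {"abe":9,"i":9,"mg":50}
After op 2 (add /zma 30): {"abe":9,"i":9,"mg":50,"zma":30}
After op 3 (replace /zma 94): {"abe":9,"i":9,"mg":50,"zma":94}
After op 4 (add /mg 77): {"abe":9,"i":9,"mg":77,"zma":94}
After op 5 (remove /mg): {"abe":9,"i":9,"zma":94}
After op 6 (remove /abe): {"i":9,"zma":94}
After op 7 (add /z 76): {"i":9,"z":76,"zma":94}

Answer: {"i":9,"z":76,"zma":94}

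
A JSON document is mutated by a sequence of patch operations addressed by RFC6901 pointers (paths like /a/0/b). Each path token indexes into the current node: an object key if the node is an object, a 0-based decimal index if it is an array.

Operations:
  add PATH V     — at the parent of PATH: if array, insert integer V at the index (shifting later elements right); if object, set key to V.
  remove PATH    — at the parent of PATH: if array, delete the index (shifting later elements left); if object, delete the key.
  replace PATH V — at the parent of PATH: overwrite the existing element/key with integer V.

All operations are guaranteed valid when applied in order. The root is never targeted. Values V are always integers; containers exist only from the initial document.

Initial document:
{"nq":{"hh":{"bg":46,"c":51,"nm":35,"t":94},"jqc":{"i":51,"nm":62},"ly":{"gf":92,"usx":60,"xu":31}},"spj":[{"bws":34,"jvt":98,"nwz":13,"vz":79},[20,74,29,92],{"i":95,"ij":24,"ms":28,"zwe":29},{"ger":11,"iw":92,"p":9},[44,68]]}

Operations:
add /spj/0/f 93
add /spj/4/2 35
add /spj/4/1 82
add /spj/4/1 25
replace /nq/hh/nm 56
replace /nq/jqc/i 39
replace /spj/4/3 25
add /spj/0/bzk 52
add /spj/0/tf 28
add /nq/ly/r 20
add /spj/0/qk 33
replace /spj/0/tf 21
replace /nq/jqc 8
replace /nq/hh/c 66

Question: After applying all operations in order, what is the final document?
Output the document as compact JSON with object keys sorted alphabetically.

Answer: {"nq":{"hh":{"bg":46,"c":66,"nm":56,"t":94},"jqc":8,"ly":{"gf":92,"r":20,"usx":60,"xu":31}},"spj":[{"bws":34,"bzk":52,"f":93,"jvt":98,"nwz":13,"qk":33,"tf":21,"vz":79},[20,74,29,92],{"i":95,"ij":24,"ms":28,"zwe":29},{"ger":11,"iw":92,"p":9},[44,25,82,25,35]]}

Derivation:
After op 1 (add /spj/0/f 93): {"nq":{"hh":{"bg":46,"c":51,"nm":35,"t":94},"jqc":{"i":51,"nm":62},"ly":{"gf":92,"usx":60,"xu":31}},"spj":[{"bws":34,"f":93,"jvt":98,"nwz":13,"vz":79},[20,74,29,92],{"i":95,"ij":24,"ms":28,"zwe":29},{"ger":11,"iw":92,"p":9},[44,68]]}
After op 2 (add /spj/4/2 35): {"nq":{"hh":{"bg":46,"c":51,"nm":35,"t":94},"jqc":{"i":51,"nm":62},"ly":{"gf":92,"usx":60,"xu":31}},"spj":[{"bws":34,"f":93,"jvt":98,"nwz":13,"vz":79},[20,74,29,92],{"i":95,"ij":24,"ms":28,"zwe":29},{"ger":11,"iw":92,"p":9},[44,68,35]]}
After op 3 (add /spj/4/1 82): {"nq":{"hh":{"bg":46,"c":51,"nm":35,"t":94},"jqc":{"i":51,"nm":62},"ly":{"gf":92,"usx":60,"xu":31}},"spj":[{"bws":34,"f":93,"jvt":98,"nwz":13,"vz":79},[20,74,29,92],{"i":95,"ij":24,"ms":28,"zwe":29},{"ger":11,"iw":92,"p":9},[44,82,68,35]]}
After op 4 (add /spj/4/1 25): {"nq":{"hh":{"bg":46,"c":51,"nm":35,"t":94},"jqc":{"i":51,"nm":62},"ly":{"gf":92,"usx":60,"xu":31}},"spj":[{"bws":34,"f":93,"jvt":98,"nwz":13,"vz":79},[20,74,29,92],{"i":95,"ij":24,"ms":28,"zwe":29},{"ger":11,"iw":92,"p":9},[44,25,82,68,35]]}
After op 5 (replace /nq/hh/nm 56): {"nq":{"hh":{"bg":46,"c":51,"nm":56,"t":94},"jqc":{"i":51,"nm":62},"ly":{"gf":92,"usx":60,"xu":31}},"spj":[{"bws":34,"f":93,"jvt":98,"nwz":13,"vz":79},[20,74,29,92],{"i":95,"ij":24,"ms":28,"zwe":29},{"ger":11,"iw":92,"p":9},[44,25,82,68,35]]}
After op 6 (replace /nq/jqc/i 39): {"nq":{"hh":{"bg":46,"c":51,"nm":56,"t":94},"jqc":{"i":39,"nm":62},"ly":{"gf":92,"usx":60,"xu":31}},"spj":[{"bws":34,"f":93,"jvt":98,"nwz":13,"vz":79},[20,74,29,92],{"i":95,"ij":24,"ms":28,"zwe":29},{"ger":11,"iw":92,"p":9},[44,25,82,68,35]]}
After op 7 (replace /spj/4/3 25): {"nq":{"hh":{"bg":46,"c":51,"nm":56,"t":94},"jqc":{"i":39,"nm":62},"ly":{"gf":92,"usx":60,"xu":31}},"spj":[{"bws":34,"f":93,"jvt":98,"nwz":13,"vz":79},[20,74,29,92],{"i":95,"ij":24,"ms":28,"zwe":29},{"ger":11,"iw":92,"p":9},[44,25,82,25,35]]}
After op 8 (add /spj/0/bzk 52): {"nq":{"hh":{"bg":46,"c":51,"nm":56,"t":94},"jqc":{"i":39,"nm":62},"ly":{"gf":92,"usx":60,"xu":31}},"spj":[{"bws":34,"bzk":52,"f":93,"jvt":98,"nwz":13,"vz":79},[20,74,29,92],{"i":95,"ij":24,"ms":28,"zwe":29},{"ger":11,"iw":92,"p":9},[44,25,82,25,35]]}
After op 9 (add /spj/0/tf 28): {"nq":{"hh":{"bg":46,"c":51,"nm":56,"t":94},"jqc":{"i":39,"nm":62},"ly":{"gf":92,"usx":60,"xu":31}},"spj":[{"bws":34,"bzk":52,"f":93,"jvt":98,"nwz":13,"tf":28,"vz":79},[20,74,29,92],{"i":95,"ij":24,"ms":28,"zwe":29},{"ger":11,"iw":92,"p":9},[44,25,82,25,35]]}
After op 10 (add /nq/ly/r 20): {"nq":{"hh":{"bg":46,"c":51,"nm":56,"t":94},"jqc":{"i":39,"nm":62},"ly":{"gf":92,"r":20,"usx":60,"xu":31}},"spj":[{"bws":34,"bzk":52,"f":93,"jvt":98,"nwz":13,"tf":28,"vz":79},[20,74,29,92],{"i":95,"ij":24,"ms":28,"zwe":29},{"ger":11,"iw":92,"p":9},[44,25,82,25,35]]}
After op 11 (add /spj/0/qk 33): {"nq":{"hh":{"bg":46,"c":51,"nm":56,"t":94},"jqc":{"i":39,"nm":62},"ly":{"gf":92,"r":20,"usx":60,"xu":31}},"spj":[{"bws":34,"bzk":52,"f":93,"jvt":98,"nwz":13,"qk":33,"tf":28,"vz":79},[20,74,29,92],{"i":95,"ij":24,"ms":28,"zwe":29},{"ger":11,"iw":92,"p":9},[44,25,82,25,35]]}
After op 12 (replace /spj/0/tf 21): {"nq":{"hh":{"bg":46,"c":51,"nm":56,"t":94},"jqc":{"i":39,"nm":62},"ly":{"gf":92,"r":20,"usx":60,"xu":31}},"spj":[{"bws":34,"bzk":52,"f":93,"jvt":98,"nwz":13,"qk":33,"tf":21,"vz":79},[20,74,29,92],{"i":95,"ij":24,"ms":28,"zwe":29},{"ger":11,"iw":92,"p":9},[44,25,82,25,35]]}
After op 13 (replace /nq/jqc 8): {"nq":{"hh":{"bg":46,"c":51,"nm":56,"t":94},"jqc":8,"ly":{"gf":92,"r":20,"usx":60,"xu":31}},"spj":[{"bws":34,"bzk":52,"f":93,"jvt":98,"nwz":13,"qk":33,"tf":21,"vz":79},[20,74,29,92],{"i":95,"ij":24,"ms":28,"zwe":29},{"ger":11,"iw":92,"p":9},[44,25,82,25,35]]}
After op 14 (replace /nq/hh/c 66): {"nq":{"hh":{"bg":46,"c":66,"nm":56,"t":94},"jqc":8,"ly":{"gf":92,"r":20,"usx":60,"xu":31}},"spj":[{"bws":34,"bzk":52,"f":93,"jvt":98,"nwz":13,"qk":33,"tf":21,"vz":79},[20,74,29,92],{"i":95,"ij":24,"ms":28,"zwe":29},{"ger":11,"iw":92,"p":9},[44,25,82,25,35]]}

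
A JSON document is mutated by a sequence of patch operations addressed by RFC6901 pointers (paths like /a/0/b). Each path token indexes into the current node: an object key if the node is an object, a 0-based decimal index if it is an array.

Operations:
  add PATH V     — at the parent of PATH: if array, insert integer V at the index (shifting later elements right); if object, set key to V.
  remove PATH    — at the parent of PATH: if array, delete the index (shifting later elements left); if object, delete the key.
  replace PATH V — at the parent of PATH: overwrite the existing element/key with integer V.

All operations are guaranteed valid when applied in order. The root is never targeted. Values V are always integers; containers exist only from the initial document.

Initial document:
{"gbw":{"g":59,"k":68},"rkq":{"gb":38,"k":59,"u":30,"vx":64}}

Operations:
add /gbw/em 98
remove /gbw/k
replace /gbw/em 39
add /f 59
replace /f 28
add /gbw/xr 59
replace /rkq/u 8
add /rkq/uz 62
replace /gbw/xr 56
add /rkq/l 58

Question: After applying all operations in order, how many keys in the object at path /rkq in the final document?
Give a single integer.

After op 1 (add /gbw/em 98): {"gbw":{"em":98,"g":59,"k":68},"rkq":{"gb":38,"k":59,"u":30,"vx":64}}
After op 2 (remove /gbw/k): {"gbw":{"em":98,"g":59},"rkq":{"gb":38,"k":59,"u":30,"vx":64}}
After op 3 (replace /gbw/em 39): {"gbw":{"em":39,"g":59},"rkq":{"gb":38,"k":59,"u":30,"vx":64}}
After op 4 (add /f 59): {"f":59,"gbw":{"em":39,"g":59},"rkq":{"gb":38,"k":59,"u":30,"vx":64}}
After op 5 (replace /f 28): {"f":28,"gbw":{"em":39,"g":59},"rkq":{"gb":38,"k":59,"u":30,"vx":64}}
After op 6 (add /gbw/xr 59): {"f":28,"gbw":{"em":39,"g":59,"xr":59},"rkq":{"gb":38,"k":59,"u":30,"vx":64}}
After op 7 (replace /rkq/u 8): {"f":28,"gbw":{"em":39,"g":59,"xr":59},"rkq":{"gb":38,"k":59,"u":8,"vx":64}}
After op 8 (add /rkq/uz 62): {"f":28,"gbw":{"em":39,"g":59,"xr":59},"rkq":{"gb":38,"k":59,"u":8,"uz":62,"vx":64}}
After op 9 (replace /gbw/xr 56): {"f":28,"gbw":{"em":39,"g":59,"xr":56},"rkq":{"gb":38,"k":59,"u":8,"uz":62,"vx":64}}
After op 10 (add /rkq/l 58): {"f":28,"gbw":{"em":39,"g":59,"xr":56},"rkq":{"gb":38,"k":59,"l":58,"u":8,"uz":62,"vx":64}}
Size at path /rkq: 6

Answer: 6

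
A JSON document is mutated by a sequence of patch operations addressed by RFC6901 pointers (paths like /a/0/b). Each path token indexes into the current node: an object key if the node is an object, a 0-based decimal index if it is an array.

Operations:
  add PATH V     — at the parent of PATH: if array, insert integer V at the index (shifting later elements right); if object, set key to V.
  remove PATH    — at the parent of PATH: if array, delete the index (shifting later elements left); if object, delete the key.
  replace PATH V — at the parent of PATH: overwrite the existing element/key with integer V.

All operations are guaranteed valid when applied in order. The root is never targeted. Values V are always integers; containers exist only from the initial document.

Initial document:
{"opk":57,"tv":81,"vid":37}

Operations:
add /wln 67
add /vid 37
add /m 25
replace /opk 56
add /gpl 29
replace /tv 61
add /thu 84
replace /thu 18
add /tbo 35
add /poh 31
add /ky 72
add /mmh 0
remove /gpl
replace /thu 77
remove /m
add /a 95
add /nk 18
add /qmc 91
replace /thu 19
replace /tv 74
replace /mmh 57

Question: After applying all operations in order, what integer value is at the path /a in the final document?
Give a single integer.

After op 1 (add /wln 67): {"opk":57,"tv":81,"vid":37,"wln":67}
After op 2 (add /vid 37): {"opk":57,"tv":81,"vid":37,"wln":67}
After op 3 (add /m 25): {"m":25,"opk":57,"tv":81,"vid":37,"wln":67}
After op 4 (replace /opk 56): {"m":25,"opk":56,"tv":81,"vid":37,"wln":67}
After op 5 (add /gpl 29): {"gpl":29,"m":25,"opk":56,"tv":81,"vid":37,"wln":67}
After op 6 (replace /tv 61): {"gpl":29,"m":25,"opk":56,"tv":61,"vid":37,"wln":67}
After op 7 (add /thu 84): {"gpl":29,"m":25,"opk":56,"thu":84,"tv":61,"vid":37,"wln":67}
After op 8 (replace /thu 18): {"gpl":29,"m":25,"opk":56,"thu":18,"tv":61,"vid":37,"wln":67}
After op 9 (add /tbo 35): {"gpl":29,"m":25,"opk":56,"tbo":35,"thu":18,"tv":61,"vid":37,"wln":67}
After op 10 (add /poh 31): {"gpl":29,"m":25,"opk":56,"poh":31,"tbo":35,"thu":18,"tv":61,"vid":37,"wln":67}
After op 11 (add /ky 72): {"gpl":29,"ky":72,"m":25,"opk":56,"poh":31,"tbo":35,"thu":18,"tv":61,"vid":37,"wln":67}
After op 12 (add /mmh 0): {"gpl":29,"ky":72,"m":25,"mmh":0,"opk":56,"poh":31,"tbo":35,"thu":18,"tv":61,"vid":37,"wln":67}
After op 13 (remove /gpl): {"ky":72,"m":25,"mmh":0,"opk":56,"poh":31,"tbo":35,"thu":18,"tv":61,"vid":37,"wln":67}
After op 14 (replace /thu 77): {"ky":72,"m":25,"mmh":0,"opk":56,"poh":31,"tbo":35,"thu":77,"tv":61,"vid":37,"wln":67}
After op 15 (remove /m): {"ky":72,"mmh":0,"opk":56,"poh":31,"tbo":35,"thu":77,"tv":61,"vid":37,"wln":67}
After op 16 (add /a 95): {"a":95,"ky":72,"mmh":0,"opk":56,"poh":31,"tbo":35,"thu":77,"tv":61,"vid":37,"wln":67}
After op 17 (add /nk 18): {"a":95,"ky":72,"mmh":0,"nk":18,"opk":56,"poh":31,"tbo":35,"thu":77,"tv":61,"vid":37,"wln":67}
After op 18 (add /qmc 91): {"a":95,"ky":72,"mmh":0,"nk":18,"opk":56,"poh":31,"qmc":91,"tbo":35,"thu":77,"tv":61,"vid":37,"wln":67}
After op 19 (replace /thu 19): {"a":95,"ky":72,"mmh":0,"nk":18,"opk":56,"poh":31,"qmc":91,"tbo":35,"thu":19,"tv":61,"vid":37,"wln":67}
After op 20 (replace /tv 74): {"a":95,"ky":72,"mmh":0,"nk":18,"opk":56,"poh":31,"qmc":91,"tbo":35,"thu":19,"tv":74,"vid":37,"wln":67}
After op 21 (replace /mmh 57): {"a":95,"ky":72,"mmh":57,"nk":18,"opk":56,"poh":31,"qmc":91,"tbo":35,"thu":19,"tv":74,"vid":37,"wln":67}
Value at /a: 95

Answer: 95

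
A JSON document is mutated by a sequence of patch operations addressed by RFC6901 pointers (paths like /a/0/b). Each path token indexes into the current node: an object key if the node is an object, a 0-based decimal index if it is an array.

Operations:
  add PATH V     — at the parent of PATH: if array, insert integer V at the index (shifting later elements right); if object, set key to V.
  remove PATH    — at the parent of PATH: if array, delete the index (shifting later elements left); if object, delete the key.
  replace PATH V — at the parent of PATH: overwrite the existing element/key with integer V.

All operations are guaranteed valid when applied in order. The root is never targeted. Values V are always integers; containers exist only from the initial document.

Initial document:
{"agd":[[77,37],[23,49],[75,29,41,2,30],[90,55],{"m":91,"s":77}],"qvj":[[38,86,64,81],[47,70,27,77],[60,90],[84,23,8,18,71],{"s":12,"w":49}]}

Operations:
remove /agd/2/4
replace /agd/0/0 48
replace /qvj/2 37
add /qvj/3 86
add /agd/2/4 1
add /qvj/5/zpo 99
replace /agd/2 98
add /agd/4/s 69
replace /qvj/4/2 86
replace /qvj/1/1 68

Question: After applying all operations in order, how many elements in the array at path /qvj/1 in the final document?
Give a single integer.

After op 1 (remove /agd/2/4): {"agd":[[77,37],[23,49],[75,29,41,2],[90,55],{"m":91,"s":77}],"qvj":[[38,86,64,81],[47,70,27,77],[60,90],[84,23,8,18,71],{"s":12,"w":49}]}
After op 2 (replace /agd/0/0 48): {"agd":[[48,37],[23,49],[75,29,41,2],[90,55],{"m":91,"s":77}],"qvj":[[38,86,64,81],[47,70,27,77],[60,90],[84,23,8,18,71],{"s":12,"w":49}]}
After op 3 (replace /qvj/2 37): {"agd":[[48,37],[23,49],[75,29,41,2],[90,55],{"m":91,"s":77}],"qvj":[[38,86,64,81],[47,70,27,77],37,[84,23,8,18,71],{"s":12,"w":49}]}
After op 4 (add /qvj/3 86): {"agd":[[48,37],[23,49],[75,29,41,2],[90,55],{"m":91,"s":77}],"qvj":[[38,86,64,81],[47,70,27,77],37,86,[84,23,8,18,71],{"s":12,"w":49}]}
After op 5 (add /agd/2/4 1): {"agd":[[48,37],[23,49],[75,29,41,2,1],[90,55],{"m":91,"s":77}],"qvj":[[38,86,64,81],[47,70,27,77],37,86,[84,23,8,18,71],{"s":12,"w":49}]}
After op 6 (add /qvj/5/zpo 99): {"agd":[[48,37],[23,49],[75,29,41,2,1],[90,55],{"m":91,"s":77}],"qvj":[[38,86,64,81],[47,70,27,77],37,86,[84,23,8,18,71],{"s":12,"w":49,"zpo":99}]}
After op 7 (replace /agd/2 98): {"agd":[[48,37],[23,49],98,[90,55],{"m":91,"s":77}],"qvj":[[38,86,64,81],[47,70,27,77],37,86,[84,23,8,18,71],{"s":12,"w":49,"zpo":99}]}
After op 8 (add /agd/4/s 69): {"agd":[[48,37],[23,49],98,[90,55],{"m":91,"s":69}],"qvj":[[38,86,64,81],[47,70,27,77],37,86,[84,23,8,18,71],{"s":12,"w":49,"zpo":99}]}
After op 9 (replace /qvj/4/2 86): {"agd":[[48,37],[23,49],98,[90,55],{"m":91,"s":69}],"qvj":[[38,86,64,81],[47,70,27,77],37,86,[84,23,86,18,71],{"s":12,"w":49,"zpo":99}]}
After op 10 (replace /qvj/1/1 68): {"agd":[[48,37],[23,49],98,[90,55],{"m":91,"s":69}],"qvj":[[38,86,64,81],[47,68,27,77],37,86,[84,23,86,18,71],{"s":12,"w":49,"zpo":99}]}
Size at path /qvj/1: 4

Answer: 4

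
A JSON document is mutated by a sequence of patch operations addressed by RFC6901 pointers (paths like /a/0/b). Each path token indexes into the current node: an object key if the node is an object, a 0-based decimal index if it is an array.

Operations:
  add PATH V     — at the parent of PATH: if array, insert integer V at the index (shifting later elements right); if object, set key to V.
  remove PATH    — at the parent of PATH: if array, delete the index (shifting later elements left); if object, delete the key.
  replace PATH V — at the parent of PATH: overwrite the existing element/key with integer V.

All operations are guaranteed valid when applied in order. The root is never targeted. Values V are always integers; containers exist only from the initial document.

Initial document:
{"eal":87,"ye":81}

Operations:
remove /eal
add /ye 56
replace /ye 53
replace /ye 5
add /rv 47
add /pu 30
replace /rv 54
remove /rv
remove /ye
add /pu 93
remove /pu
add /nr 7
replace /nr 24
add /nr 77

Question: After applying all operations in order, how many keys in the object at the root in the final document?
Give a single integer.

After op 1 (remove /eal): {"ye":81}
After op 2 (add /ye 56): {"ye":56}
After op 3 (replace /ye 53): {"ye":53}
After op 4 (replace /ye 5): {"ye":5}
After op 5 (add /rv 47): {"rv":47,"ye":5}
After op 6 (add /pu 30): {"pu":30,"rv":47,"ye":5}
After op 7 (replace /rv 54): {"pu":30,"rv":54,"ye":5}
After op 8 (remove /rv): {"pu":30,"ye":5}
After op 9 (remove /ye): {"pu":30}
After op 10 (add /pu 93): {"pu":93}
After op 11 (remove /pu): {}
After op 12 (add /nr 7): {"nr":7}
After op 13 (replace /nr 24): {"nr":24}
After op 14 (add /nr 77): {"nr":77}
Size at the root: 1

Answer: 1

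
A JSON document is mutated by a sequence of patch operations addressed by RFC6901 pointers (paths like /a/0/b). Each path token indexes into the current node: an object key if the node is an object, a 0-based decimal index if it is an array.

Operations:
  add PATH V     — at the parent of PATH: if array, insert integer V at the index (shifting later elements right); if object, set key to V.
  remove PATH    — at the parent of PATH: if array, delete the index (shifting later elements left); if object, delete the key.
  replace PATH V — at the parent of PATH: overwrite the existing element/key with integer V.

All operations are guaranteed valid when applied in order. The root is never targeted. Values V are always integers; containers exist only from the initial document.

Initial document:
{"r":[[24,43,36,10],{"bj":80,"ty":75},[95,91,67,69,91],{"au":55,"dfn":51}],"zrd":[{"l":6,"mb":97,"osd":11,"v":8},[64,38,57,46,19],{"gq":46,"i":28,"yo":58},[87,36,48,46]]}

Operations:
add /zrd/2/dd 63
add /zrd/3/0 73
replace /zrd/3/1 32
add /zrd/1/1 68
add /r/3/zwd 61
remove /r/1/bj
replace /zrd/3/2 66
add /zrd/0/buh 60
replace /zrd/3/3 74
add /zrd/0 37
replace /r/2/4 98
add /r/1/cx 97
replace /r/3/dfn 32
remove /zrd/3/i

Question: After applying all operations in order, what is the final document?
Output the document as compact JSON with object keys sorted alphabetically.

After op 1 (add /zrd/2/dd 63): {"r":[[24,43,36,10],{"bj":80,"ty":75},[95,91,67,69,91],{"au":55,"dfn":51}],"zrd":[{"l":6,"mb":97,"osd":11,"v":8},[64,38,57,46,19],{"dd":63,"gq":46,"i":28,"yo":58},[87,36,48,46]]}
After op 2 (add /zrd/3/0 73): {"r":[[24,43,36,10],{"bj":80,"ty":75},[95,91,67,69,91],{"au":55,"dfn":51}],"zrd":[{"l":6,"mb":97,"osd":11,"v":8},[64,38,57,46,19],{"dd":63,"gq":46,"i":28,"yo":58},[73,87,36,48,46]]}
After op 3 (replace /zrd/3/1 32): {"r":[[24,43,36,10],{"bj":80,"ty":75},[95,91,67,69,91],{"au":55,"dfn":51}],"zrd":[{"l":6,"mb":97,"osd":11,"v":8},[64,38,57,46,19],{"dd":63,"gq":46,"i":28,"yo":58},[73,32,36,48,46]]}
After op 4 (add /zrd/1/1 68): {"r":[[24,43,36,10],{"bj":80,"ty":75},[95,91,67,69,91],{"au":55,"dfn":51}],"zrd":[{"l":6,"mb":97,"osd":11,"v":8},[64,68,38,57,46,19],{"dd":63,"gq":46,"i":28,"yo":58},[73,32,36,48,46]]}
After op 5 (add /r/3/zwd 61): {"r":[[24,43,36,10],{"bj":80,"ty":75},[95,91,67,69,91],{"au":55,"dfn":51,"zwd":61}],"zrd":[{"l":6,"mb":97,"osd":11,"v":8},[64,68,38,57,46,19],{"dd":63,"gq":46,"i":28,"yo":58},[73,32,36,48,46]]}
After op 6 (remove /r/1/bj): {"r":[[24,43,36,10],{"ty":75},[95,91,67,69,91],{"au":55,"dfn":51,"zwd":61}],"zrd":[{"l":6,"mb":97,"osd":11,"v":8},[64,68,38,57,46,19],{"dd":63,"gq":46,"i":28,"yo":58},[73,32,36,48,46]]}
After op 7 (replace /zrd/3/2 66): {"r":[[24,43,36,10],{"ty":75},[95,91,67,69,91],{"au":55,"dfn":51,"zwd":61}],"zrd":[{"l":6,"mb":97,"osd":11,"v":8},[64,68,38,57,46,19],{"dd":63,"gq":46,"i":28,"yo":58},[73,32,66,48,46]]}
After op 8 (add /zrd/0/buh 60): {"r":[[24,43,36,10],{"ty":75},[95,91,67,69,91],{"au":55,"dfn":51,"zwd":61}],"zrd":[{"buh":60,"l":6,"mb":97,"osd":11,"v":8},[64,68,38,57,46,19],{"dd":63,"gq":46,"i":28,"yo":58},[73,32,66,48,46]]}
After op 9 (replace /zrd/3/3 74): {"r":[[24,43,36,10],{"ty":75},[95,91,67,69,91],{"au":55,"dfn":51,"zwd":61}],"zrd":[{"buh":60,"l":6,"mb":97,"osd":11,"v":8},[64,68,38,57,46,19],{"dd":63,"gq":46,"i":28,"yo":58},[73,32,66,74,46]]}
After op 10 (add /zrd/0 37): {"r":[[24,43,36,10],{"ty":75},[95,91,67,69,91],{"au":55,"dfn":51,"zwd":61}],"zrd":[37,{"buh":60,"l":6,"mb":97,"osd":11,"v":8},[64,68,38,57,46,19],{"dd":63,"gq":46,"i":28,"yo":58},[73,32,66,74,46]]}
After op 11 (replace /r/2/4 98): {"r":[[24,43,36,10],{"ty":75},[95,91,67,69,98],{"au":55,"dfn":51,"zwd":61}],"zrd":[37,{"buh":60,"l":6,"mb":97,"osd":11,"v":8},[64,68,38,57,46,19],{"dd":63,"gq":46,"i":28,"yo":58},[73,32,66,74,46]]}
After op 12 (add /r/1/cx 97): {"r":[[24,43,36,10],{"cx":97,"ty":75},[95,91,67,69,98],{"au":55,"dfn":51,"zwd":61}],"zrd":[37,{"buh":60,"l":6,"mb":97,"osd":11,"v":8},[64,68,38,57,46,19],{"dd":63,"gq":46,"i":28,"yo":58},[73,32,66,74,46]]}
After op 13 (replace /r/3/dfn 32): {"r":[[24,43,36,10],{"cx":97,"ty":75},[95,91,67,69,98],{"au":55,"dfn":32,"zwd":61}],"zrd":[37,{"buh":60,"l":6,"mb":97,"osd":11,"v":8},[64,68,38,57,46,19],{"dd":63,"gq":46,"i":28,"yo":58},[73,32,66,74,46]]}
After op 14 (remove /zrd/3/i): {"r":[[24,43,36,10],{"cx":97,"ty":75},[95,91,67,69,98],{"au":55,"dfn":32,"zwd":61}],"zrd":[37,{"buh":60,"l":6,"mb":97,"osd":11,"v":8},[64,68,38,57,46,19],{"dd":63,"gq":46,"yo":58},[73,32,66,74,46]]}

Answer: {"r":[[24,43,36,10],{"cx":97,"ty":75},[95,91,67,69,98],{"au":55,"dfn":32,"zwd":61}],"zrd":[37,{"buh":60,"l":6,"mb":97,"osd":11,"v":8},[64,68,38,57,46,19],{"dd":63,"gq":46,"yo":58},[73,32,66,74,46]]}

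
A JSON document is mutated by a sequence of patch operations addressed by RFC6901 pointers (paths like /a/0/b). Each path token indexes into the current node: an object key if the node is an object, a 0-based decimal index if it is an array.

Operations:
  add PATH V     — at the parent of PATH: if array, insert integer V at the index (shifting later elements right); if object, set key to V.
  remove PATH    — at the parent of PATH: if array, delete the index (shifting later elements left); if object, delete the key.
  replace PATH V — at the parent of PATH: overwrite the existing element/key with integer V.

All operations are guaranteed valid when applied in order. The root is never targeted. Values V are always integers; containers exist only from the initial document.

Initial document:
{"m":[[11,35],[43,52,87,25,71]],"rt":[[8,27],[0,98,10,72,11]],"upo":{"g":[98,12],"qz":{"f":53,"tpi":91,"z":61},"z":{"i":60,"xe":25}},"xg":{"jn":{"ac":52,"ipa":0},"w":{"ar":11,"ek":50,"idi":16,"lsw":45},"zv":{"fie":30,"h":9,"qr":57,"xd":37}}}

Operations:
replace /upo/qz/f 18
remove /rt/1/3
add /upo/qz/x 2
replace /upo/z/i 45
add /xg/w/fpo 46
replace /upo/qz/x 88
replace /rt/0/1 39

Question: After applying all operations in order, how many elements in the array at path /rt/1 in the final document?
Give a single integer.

Answer: 4

Derivation:
After op 1 (replace /upo/qz/f 18): {"m":[[11,35],[43,52,87,25,71]],"rt":[[8,27],[0,98,10,72,11]],"upo":{"g":[98,12],"qz":{"f":18,"tpi":91,"z":61},"z":{"i":60,"xe":25}},"xg":{"jn":{"ac":52,"ipa":0},"w":{"ar":11,"ek":50,"idi":16,"lsw":45},"zv":{"fie":30,"h":9,"qr":57,"xd":37}}}
After op 2 (remove /rt/1/3): {"m":[[11,35],[43,52,87,25,71]],"rt":[[8,27],[0,98,10,11]],"upo":{"g":[98,12],"qz":{"f":18,"tpi":91,"z":61},"z":{"i":60,"xe":25}},"xg":{"jn":{"ac":52,"ipa":0},"w":{"ar":11,"ek":50,"idi":16,"lsw":45},"zv":{"fie":30,"h":9,"qr":57,"xd":37}}}
After op 3 (add /upo/qz/x 2): {"m":[[11,35],[43,52,87,25,71]],"rt":[[8,27],[0,98,10,11]],"upo":{"g":[98,12],"qz":{"f":18,"tpi":91,"x":2,"z":61},"z":{"i":60,"xe":25}},"xg":{"jn":{"ac":52,"ipa":0},"w":{"ar":11,"ek":50,"idi":16,"lsw":45},"zv":{"fie":30,"h":9,"qr":57,"xd":37}}}
After op 4 (replace /upo/z/i 45): {"m":[[11,35],[43,52,87,25,71]],"rt":[[8,27],[0,98,10,11]],"upo":{"g":[98,12],"qz":{"f":18,"tpi":91,"x":2,"z":61},"z":{"i":45,"xe":25}},"xg":{"jn":{"ac":52,"ipa":0},"w":{"ar":11,"ek":50,"idi":16,"lsw":45},"zv":{"fie":30,"h":9,"qr":57,"xd":37}}}
After op 5 (add /xg/w/fpo 46): {"m":[[11,35],[43,52,87,25,71]],"rt":[[8,27],[0,98,10,11]],"upo":{"g":[98,12],"qz":{"f":18,"tpi":91,"x":2,"z":61},"z":{"i":45,"xe":25}},"xg":{"jn":{"ac":52,"ipa":0},"w":{"ar":11,"ek":50,"fpo":46,"idi":16,"lsw":45},"zv":{"fie":30,"h":9,"qr":57,"xd":37}}}
After op 6 (replace /upo/qz/x 88): {"m":[[11,35],[43,52,87,25,71]],"rt":[[8,27],[0,98,10,11]],"upo":{"g":[98,12],"qz":{"f":18,"tpi":91,"x":88,"z":61},"z":{"i":45,"xe":25}},"xg":{"jn":{"ac":52,"ipa":0},"w":{"ar":11,"ek":50,"fpo":46,"idi":16,"lsw":45},"zv":{"fie":30,"h":9,"qr":57,"xd":37}}}
After op 7 (replace /rt/0/1 39): {"m":[[11,35],[43,52,87,25,71]],"rt":[[8,39],[0,98,10,11]],"upo":{"g":[98,12],"qz":{"f":18,"tpi":91,"x":88,"z":61},"z":{"i":45,"xe":25}},"xg":{"jn":{"ac":52,"ipa":0},"w":{"ar":11,"ek":50,"fpo":46,"idi":16,"lsw":45},"zv":{"fie":30,"h":9,"qr":57,"xd":37}}}
Size at path /rt/1: 4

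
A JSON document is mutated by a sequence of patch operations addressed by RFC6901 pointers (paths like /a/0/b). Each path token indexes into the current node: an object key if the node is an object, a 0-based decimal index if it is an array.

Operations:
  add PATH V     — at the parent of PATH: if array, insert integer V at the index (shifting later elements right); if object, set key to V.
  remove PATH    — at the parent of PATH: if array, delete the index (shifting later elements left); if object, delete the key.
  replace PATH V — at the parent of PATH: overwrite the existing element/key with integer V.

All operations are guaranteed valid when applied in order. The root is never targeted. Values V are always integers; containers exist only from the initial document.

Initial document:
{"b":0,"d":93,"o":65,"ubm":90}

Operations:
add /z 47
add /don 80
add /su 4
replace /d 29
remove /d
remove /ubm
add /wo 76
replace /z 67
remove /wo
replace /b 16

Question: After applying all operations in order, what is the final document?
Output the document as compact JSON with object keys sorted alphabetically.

After op 1 (add /z 47): {"b":0,"d":93,"o":65,"ubm":90,"z":47}
After op 2 (add /don 80): {"b":0,"d":93,"don":80,"o":65,"ubm":90,"z":47}
After op 3 (add /su 4): {"b":0,"d":93,"don":80,"o":65,"su":4,"ubm":90,"z":47}
After op 4 (replace /d 29): {"b":0,"d":29,"don":80,"o":65,"su":4,"ubm":90,"z":47}
After op 5 (remove /d): {"b":0,"don":80,"o":65,"su":4,"ubm":90,"z":47}
After op 6 (remove /ubm): {"b":0,"don":80,"o":65,"su":4,"z":47}
After op 7 (add /wo 76): {"b":0,"don":80,"o":65,"su":4,"wo":76,"z":47}
After op 8 (replace /z 67): {"b":0,"don":80,"o":65,"su":4,"wo":76,"z":67}
After op 9 (remove /wo): {"b":0,"don":80,"o":65,"su":4,"z":67}
After op 10 (replace /b 16): {"b":16,"don":80,"o":65,"su":4,"z":67}

Answer: {"b":16,"don":80,"o":65,"su":4,"z":67}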